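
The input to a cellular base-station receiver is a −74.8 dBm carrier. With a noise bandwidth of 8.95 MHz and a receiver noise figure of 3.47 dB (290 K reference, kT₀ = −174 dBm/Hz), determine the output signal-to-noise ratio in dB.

26.2 dB

Noise floor: N = −174 + 10 log₁₀(B) + NF
10 log₁₀(8.95×10⁶) = 69.52 dB
N = −174 + 69.52 + 3.47 = −101.01 dBm
SNR = P_sig − N = −74.8 − (−101.01) = 26.21 dB → 26.2 dB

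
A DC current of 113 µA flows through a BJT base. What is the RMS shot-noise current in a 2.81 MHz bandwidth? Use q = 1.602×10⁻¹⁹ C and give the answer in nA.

10.1 nA

I_n = √(2qI·B)
2qI·B = 2 × 1.602×10⁻¹⁹ × 1.13×10⁻⁴ × 2.81×10⁶ = 1.02×10⁻¹⁶ A²
I_n = √(1.02×10⁻¹⁶) = 1.01×10⁻⁸ A = 10.1 nA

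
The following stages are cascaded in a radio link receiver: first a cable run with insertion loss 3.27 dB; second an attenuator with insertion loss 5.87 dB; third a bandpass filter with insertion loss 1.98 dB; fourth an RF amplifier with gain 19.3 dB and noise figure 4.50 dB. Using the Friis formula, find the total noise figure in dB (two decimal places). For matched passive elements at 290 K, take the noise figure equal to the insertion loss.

15.62 dB

Convert to linear (a loss of L dB is a gain of −L dB): F_i = 10^(NF_i/10), G_i = 10^(G_i,dB/10)
  Stage 1: F_1 = 10^(3.27/10) = 2.123, G_1 = 10^(−3.27/10) = 0.4710
  Stage 2: F_2 = 10^(5.87/10) = 3.864, G_2 = 10^(−5.87/10) = 0.2588
  Stage 3: F_3 = 10^(1.98/10) = 1.578, G_3 = 10^(−1.98/10) = 0.6339
  Stage 4: F_4 = 10^(4.50/10) = 2.818, G_4 = 10^(19.3/10) = 85.11
Friis cascade:
  F = 2.123 + (3.864 − 1)/0.4710 + (1.578 − 1)/0.1219 + (2.818 − 1)/0.07727 = 36.48
NF = 10 log₁₀(36.48) = 15.62 dB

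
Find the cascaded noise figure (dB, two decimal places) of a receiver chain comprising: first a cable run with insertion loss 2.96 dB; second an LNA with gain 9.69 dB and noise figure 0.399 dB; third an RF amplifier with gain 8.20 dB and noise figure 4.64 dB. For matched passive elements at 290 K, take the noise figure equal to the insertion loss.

Convert to linear (a loss of L dB is a gain of −L dB): F_i = 10^(NF_i/10), G_i = 10^(G_i,dB/10)
  Stage 1: F_1 = 10^(2.96/10) = 1.977, G_1 = 10^(−2.96/10) = 0.5058
  Stage 2: F_2 = 10^(0.399/10) = 1.096, G_2 = 10^(9.69/10) = 9.311
  Stage 3: F_3 = 10^(4.64/10) = 2.911, G_3 = 10^(8.20/10) = 6.607
Friis cascade:
  F = 1.977 + (1.096 − 1)/0.5058 + (2.911 − 1)/4.710 = 2.573
NF = 10 log₁₀(2.573) = 4.10 dB

4.10 dB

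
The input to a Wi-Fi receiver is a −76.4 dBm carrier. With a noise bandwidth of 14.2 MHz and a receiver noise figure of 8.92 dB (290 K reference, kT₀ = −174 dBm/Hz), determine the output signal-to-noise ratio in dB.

17.2 dB

Noise floor: N = −174 + 10 log₁₀(B) + NF
10 log₁₀(1.42×10⁷) = 71.52 dB
N = −174 + 71.52 + 8.92 = −93.56 dBm
SNR = P_sig − N = −76.4 − (−93.56) = 17.16 dB → 17.2 dB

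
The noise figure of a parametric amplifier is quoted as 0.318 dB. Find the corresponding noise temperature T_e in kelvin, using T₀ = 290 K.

F = 10^(0.318/10) = 1.07597
T_e = (F − 1)·T₀ = (1.07597 − 1) × 290 = 22.0 K

22.0 K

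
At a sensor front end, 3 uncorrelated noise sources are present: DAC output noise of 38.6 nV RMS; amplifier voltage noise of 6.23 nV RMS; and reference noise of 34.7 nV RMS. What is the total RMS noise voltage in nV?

52.3 nV

Uncorrelated sources add in power (mean-square): V_tot = √(ΣV_i²)
V_tot = √[(3.86×10⁻⁸)² + (6.23×10⁻⁹)² + (3.47×10⁻⁸)²] = 5.23×10⁻⁸ V = 52.3 nV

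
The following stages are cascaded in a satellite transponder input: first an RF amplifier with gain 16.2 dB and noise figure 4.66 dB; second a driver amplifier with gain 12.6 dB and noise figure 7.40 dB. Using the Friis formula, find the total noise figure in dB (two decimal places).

Convert to linear (a loss of L dB is a gain of −L dB): F_i = 10^(NF_i/10), G_i = 10^(G_i,dB/10)
  Stage 1: F_1 = 10^(4.66/10) = 2.924, G_1 = 10^(16.2/10) = 41.69
  Stage 2: F_2 = 10^(7.40/10) = 5.495, G_2 = 10^(12.6/10) = 18.20
Friis cascade:
  F = 2.924 + (5.495 − 1)/41.69 = 3.032
NF = 10 log₁₀(3.032) = 4.82 dB

4.82 dB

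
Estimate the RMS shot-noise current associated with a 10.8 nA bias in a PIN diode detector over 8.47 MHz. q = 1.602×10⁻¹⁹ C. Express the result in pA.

171 pA

I_n = √(2qI·B)
2qI·B = 2 × 1.602×10⁻¹⁹ × 1.08×10⁻⁸ × 8.47×10⁶ = 2.93×10⁻²⁰ A²
I_n = √(2.93×10⁻²⁰) = 1.71×10⁻¹⁰ A = 171 pA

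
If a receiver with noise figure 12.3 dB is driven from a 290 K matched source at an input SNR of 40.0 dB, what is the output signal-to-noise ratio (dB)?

27.7 dB

By definition F = SNR_in/SNR_out, so in dB: SNR_out = SNR_in − NF
SNR_out = 40.0 − 12.3 = 27.7 dB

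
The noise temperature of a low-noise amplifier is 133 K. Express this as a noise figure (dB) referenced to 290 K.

F = 1 + T_e/T₀ = 1 + 133/290 = 1.45862
NF = 10 log₁₀(1.45862) = 1.64 dB

1.64 dB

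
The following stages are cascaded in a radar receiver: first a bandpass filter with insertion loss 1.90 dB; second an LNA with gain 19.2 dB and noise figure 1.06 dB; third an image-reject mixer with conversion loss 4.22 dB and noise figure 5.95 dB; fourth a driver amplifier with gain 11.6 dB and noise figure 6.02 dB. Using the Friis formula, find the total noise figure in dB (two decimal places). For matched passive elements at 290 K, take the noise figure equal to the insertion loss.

3.38 dB

Convert to linear (a loss of L dB is a gain of −L dB): F_i = 10^(NF_i/10), G_i = 10^(G_i,dB/10)
  Stage 1: F_1 = 10^(1.90/10) = 1.549, G_1 = 10^(−1.90/10) = 0.6457
  Stage 2: F_2 = 10^(1.06/10) = 1.276, G_2 = 10^(19.2/10) = 83.18
  Stage 3: F_3 = 10^(5.95/10) = 3.936, G_3 = 10^(−4.22/10) = 0.3784
  Stage 4: F_4 = 10^(6.02/10) = 3.999, G_4 = 10^(11.6/10) = 14.45
Friis cascade:
  F = 1.549 + (1.276 − 1)/0.6457 + (3.936 − 1)/53.70 + (3.999 − 1)/20.32 = 2.179
NF = 10 log₁₀(2.179) = 3.38 dB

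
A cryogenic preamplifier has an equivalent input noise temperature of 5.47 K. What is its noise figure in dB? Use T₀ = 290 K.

F = 1 + T_e/T₀ = 1 + 5.47/290 = 1.01886
NF = 10 log₁₀(1.01886) = 0.081 dB

0.081 dB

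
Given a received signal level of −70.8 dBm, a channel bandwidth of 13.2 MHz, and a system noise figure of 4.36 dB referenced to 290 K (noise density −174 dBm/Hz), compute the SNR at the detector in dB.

27.6 dB

Noise floor: N = −174 + 10 log₁₀(B) + NF
10 log₁₀(1.32×10⁷) = 71.21 dB
N = −174 + 71.21 + 4.36 = −98.43 dBm
SNR = P_sig − N = −70.8 − (−98.43) = 27.63 dB → 27.6 dB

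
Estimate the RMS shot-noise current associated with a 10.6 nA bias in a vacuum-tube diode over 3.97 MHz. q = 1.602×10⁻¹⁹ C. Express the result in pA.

I_n = √(2qI·B)
2qI·B = 2 × 1.602×10⁻¹⁹ × 1.06×10⁻⁸ × 3.97×10⁶ = 1.35×10⁻²⁰ A²
I_n = √(1.35×10⁻²⁰) = 1.16×10⁻¹⁰ A = 116 pA

116 pA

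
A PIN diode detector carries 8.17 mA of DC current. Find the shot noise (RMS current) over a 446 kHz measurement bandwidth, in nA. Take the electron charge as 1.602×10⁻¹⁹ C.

34.2 nA

I_n = √(2qI·B)
2qI·B = 2 × 1.602×10⁻¹⁹ × 8.17×10⁻³ × 4.46×10⁵ = 1.17×10⁻¹⁵ A²
I_n = √(1.17×10⁻¹⁵) = 3.42×10⁻⁸ A = 34.2 nA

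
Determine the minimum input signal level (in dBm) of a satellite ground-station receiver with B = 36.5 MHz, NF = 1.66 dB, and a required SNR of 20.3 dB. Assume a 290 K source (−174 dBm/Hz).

Sensitivity = −174 + 10 log₁₀(B) + NF + SNR_min
= −174 + 75.62 + 1.66 + 20.3
= −76.42 dBm → −76.4 dBm

−76.4 dBm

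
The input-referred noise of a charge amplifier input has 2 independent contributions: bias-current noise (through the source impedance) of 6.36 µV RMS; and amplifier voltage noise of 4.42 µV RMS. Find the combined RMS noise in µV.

Uncorrelated sources add in power (mean-square): V_tot = √(ΣV_i²)
V_tot = √[(6.36×10⁻⁶)² + (4.42×10⁻⁶)²] = 7.75×10⁻⁶ V = 7.75 µV

7.75 µV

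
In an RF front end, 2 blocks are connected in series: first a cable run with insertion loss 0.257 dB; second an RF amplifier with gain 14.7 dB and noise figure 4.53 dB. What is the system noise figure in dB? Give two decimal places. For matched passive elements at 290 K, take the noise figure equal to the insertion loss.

4.79 dB

Convert to linear (a loss of L dB is a gain of −L dB): F_i = 10^(NF_i/10), G_i = 10^(G_i,dB/10)
  Stage 1: F_1 = 10^(0.257/10) = 1.061, G_1 = 10^(−0.257/10) = 0.9425
  Stage 2: F_2 = 10^(4.53/10) = 2.838, G_2 = 10^(14.7/10) = 29.51
Friis cascade:
  F = 1.061 + (2.838 − 1)/0.9425 = 3.011
NF = 10 log₁₀(3.011) = 4.79 dB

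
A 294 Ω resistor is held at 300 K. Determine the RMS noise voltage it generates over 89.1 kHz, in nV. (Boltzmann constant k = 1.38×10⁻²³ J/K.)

V_n = √(4kTRB)
4kTRB = 4 × 1.38×10⁻²³ × 300 × 2.94×10² × 8.91×10⁴ = 4.34×10⁻¹³ V²
V_n = √(4.34×10⁻¹³) = 6.59×10⁻⁷ V = 659 nV

659 nV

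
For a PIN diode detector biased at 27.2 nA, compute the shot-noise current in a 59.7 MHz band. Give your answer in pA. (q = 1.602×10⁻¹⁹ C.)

I_n = √(2qI·B)
2qI·B = 2 × 1.602×10⁻¹⁹ × 2.72×10⁻⁸ × 5.97×10⁷ = 5.20×10⁻¹⁹ A²
I_n = √(5.20×10⁻¹⁹) = 7.21×10⁻¹⁰ A = 721 pA

721 pA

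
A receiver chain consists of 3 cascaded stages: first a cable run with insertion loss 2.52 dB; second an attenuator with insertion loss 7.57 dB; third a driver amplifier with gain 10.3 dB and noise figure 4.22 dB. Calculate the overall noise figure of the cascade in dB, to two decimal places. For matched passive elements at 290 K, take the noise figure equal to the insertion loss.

Convert to linear (a loss of L dB is a gain of −L dB): F_i = 10^(NF_i/10), G_i = 10^(G_i,dB/10)
  Stage 1: F_1 = 10^(2.52/10) = 1.786, G_1 = 10^(−2.52/10) = 0.5598
  Stage 2: F_2 = 10^(7.57/10) = 5.715, G_2 = 10^(−7.57/10) = 0.1750
  Stage 3: F_3 = 10^(4.22/10) = 2.642, G_3 = 10^(10.3/10) = 10.72
Friis cascade:
  F = 1.786 + (5.715 − 1)/0.5598 + (2.642 − 1)/0.09795 = 26.98
NF = 10 log₁₀(26.98) = 14.31 dB

14.31 dB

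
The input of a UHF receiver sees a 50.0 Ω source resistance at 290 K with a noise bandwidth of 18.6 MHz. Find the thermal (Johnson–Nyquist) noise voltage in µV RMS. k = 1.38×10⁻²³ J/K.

V_n = √(4kTRB)
4kTRB = 4 × 1.38×10⁻²³ × 290 × 5.00×10¹ × 1.86×10⁷ = 1.49×10⁻¹¹ V²
V_n = √(1.49×10⁻¹¹) = 3.86×10⁻⁶ V = 3.86 µV

3.86 µV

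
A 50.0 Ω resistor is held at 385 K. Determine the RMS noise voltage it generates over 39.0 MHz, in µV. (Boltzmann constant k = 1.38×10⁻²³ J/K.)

V_n = √(4kTRB)
4kTRB = 4 × 1.38×10⁻²³ × 385 × 5.00×10¹ × 3.90×10⁷ = 4.14×10⁻¹¹ V²
V_n = √(4.14×10⁻¹¹) = 6.44×10⁻⁶ V = 6.44 µV

6.44 µV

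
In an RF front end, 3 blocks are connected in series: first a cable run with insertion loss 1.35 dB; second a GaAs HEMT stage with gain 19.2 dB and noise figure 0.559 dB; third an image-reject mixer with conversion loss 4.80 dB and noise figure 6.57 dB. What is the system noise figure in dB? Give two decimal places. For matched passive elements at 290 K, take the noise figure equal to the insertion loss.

Convert to linear (a loss of L dB is a gain of −L dB): F_i = 10^(NF_i/10), G_i = 10^(G_i,dB/10)
  Stage 1: F_1 = 10^(1.35/10) = 1.365, G_1 = 10^(−1.35/10) = 0.7328
  Stage 2: F_2 = 10^(0.559/10) = 1.137, G_2 = 10^(19.2/10) = 83.18
  Stage 3: F_3 = 10^(6.57/10) = 4.539, G_3 = 10^(−4.80/10) = 0.3311
Friis cascade:
  F = 1.365 + (1.137 − 1)/0.7328 + (4.539 − 1)/60.95 = 1.610
NF = 10 log₁₀(1.610) = 2.07 dB

2.07 dB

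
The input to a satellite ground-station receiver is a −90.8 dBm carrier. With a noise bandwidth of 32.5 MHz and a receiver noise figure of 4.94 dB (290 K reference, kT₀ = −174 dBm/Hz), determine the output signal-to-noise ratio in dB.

Noise floor: N = −174 + 10 log₁₀(B) + NF
10 log₁₀(3.25×10⁷) = 75.12 dB
N = −174 + 75.12 + 4.94 = −93.94 dBm
SNR = P_sig − N = −90.8 − (−93.94) = 3.14 dB → 3.1 dB

3.1 dB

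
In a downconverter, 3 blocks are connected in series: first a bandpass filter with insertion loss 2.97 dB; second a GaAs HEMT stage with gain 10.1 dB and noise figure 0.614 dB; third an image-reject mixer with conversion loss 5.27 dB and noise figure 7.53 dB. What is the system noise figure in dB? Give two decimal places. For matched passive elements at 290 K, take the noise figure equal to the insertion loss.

5.03 dB

Convert to linear (a loss of L dB is a gain of −L dB): F_i = 10^(NF_i/10), G_i = 10^(G_i,dB/10)
  Stage 1: F_1 = 10^(2.97/10) = 1.982, G_1 = 10^(−2.97/10) = 0.5047
  Stage 2: F_2 = 10^(0.614/10) = 1.152, G_2 = 10^(10.1/10) = 10.23
  Stage 3: F_3 = 10^(7.53/10) = 5.662, G_3 = 10^(−5.27/10) = 0.2972
Friis cascade:
  F = 1.982 + (1.152 − 1)/0.5047 + (5.662 − 1)/5.164 = 3.185
NF = 10 log₁₀(3.185) = 5.03 dB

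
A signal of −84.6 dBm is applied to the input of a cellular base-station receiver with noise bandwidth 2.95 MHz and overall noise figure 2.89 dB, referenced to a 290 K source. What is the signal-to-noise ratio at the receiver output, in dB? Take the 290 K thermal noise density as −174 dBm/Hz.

21.8 dB

Noise floor: N = −174 + 10 log₁₀(B) + NF
10 log₁₀(2.95×10⁶) = 64.7 dB
N = −174 + 64.7 + 2.89 = −106.41 dBm
SNR = P_sig − N = −84.6 − (−106.41) = 21.81 dB → 21.8 dB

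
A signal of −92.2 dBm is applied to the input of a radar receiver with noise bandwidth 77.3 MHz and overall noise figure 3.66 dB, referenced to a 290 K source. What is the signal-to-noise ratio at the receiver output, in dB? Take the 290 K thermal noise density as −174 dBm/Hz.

−0.7 dB

Noise floor: N = −174 + 10 log₁₀(B) + NF
10 log₁₀(7.73×10⁷) = 78.88 dB
N = −174 + 78.88 + 3.66 = −91.46 dBm
SNR = P_sig − N = −92.2 − (−91.46) = −0.74 dB → −0.7 dB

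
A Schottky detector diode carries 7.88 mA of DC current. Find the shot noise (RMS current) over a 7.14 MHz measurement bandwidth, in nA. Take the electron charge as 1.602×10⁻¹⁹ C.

134 nA

I_n = √(2qI·B)
2qI·B = 2 × 1.602×10⁻¹⁹ × 7.88×10⁻³ × 7.14×10⁶ = 1.80×10⁻¹⁴ A²
I_n = √(1.80×10⁻¹⁴) = 1.34×10⁻⁷ A = 134 nA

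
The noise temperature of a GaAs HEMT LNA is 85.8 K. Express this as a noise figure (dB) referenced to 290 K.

1.13 dB

F = 1 + T_e/T₀ = 1 + 85.8/290 = 1.29586
NF = 10 log₁₀(1.29586) = 1.13 dB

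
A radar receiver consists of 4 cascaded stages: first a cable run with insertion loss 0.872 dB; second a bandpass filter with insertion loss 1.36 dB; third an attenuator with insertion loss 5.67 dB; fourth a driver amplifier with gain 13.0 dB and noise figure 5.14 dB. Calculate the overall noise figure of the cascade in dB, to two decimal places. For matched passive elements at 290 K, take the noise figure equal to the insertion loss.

Convert to linear (a loss of L dB is a gain of −L dB): F_i = 10^(NF_i/10), G_i = 10^(G_i,dB/10)
  Stage 1: F_1 = 10^(0.872/10) = 1.222, G_1 = 10^(−0.872/10) = 0.8181
  Stage 2: F_2 = 10^(1.36/10) = 1.368, G_2 = 10^(−1.36/10) = 0.7311
  Stage 3: F_3 = 10^(5.67/10) = 3.690, G_3 = 10^(−5.67/10) = 0.2710
  Stage 4: F_4 = 10^(5.14/10) = 3.266, G_4 = 10^(13.0/10) = 19.95
Friis cascade:
  F = 1.222 + (1.368 − 1)/0.8181 + (3.690 − 1)/0.5981 + (3.266 − 1)/0.1621 = 20.15
NF = 10 log₁₀(20.15) = 13.04 dB

13.04 dB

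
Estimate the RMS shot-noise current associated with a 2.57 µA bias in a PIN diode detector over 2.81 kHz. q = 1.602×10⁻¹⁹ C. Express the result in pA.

48.1 pA

I_n = √(2qI·B)
2qI·B = 2 × 1.602×10⁻¹⁹ × 2.57×10⁻⁶ × 2.81×10³ = 2.31×10⁻²¹ A²
I_n = √(2.31×10⁻²¹) = 4.81×10⁻¹¹ A = 48.1 pA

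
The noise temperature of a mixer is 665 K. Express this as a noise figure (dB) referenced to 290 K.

5.18 dB

F = 1 + T_e/T₀ = 1 + 665/290 = 3.2931
NF = 10 log₁₀(3.2931) = 5.18 dB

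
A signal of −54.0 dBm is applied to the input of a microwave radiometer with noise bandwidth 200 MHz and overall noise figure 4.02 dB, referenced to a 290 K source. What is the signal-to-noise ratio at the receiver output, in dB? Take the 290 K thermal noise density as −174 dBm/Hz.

Noise floor: N = −174 + 10 log₁₀(B) + NF
10 log₁₀(2.00×10⁸) = 83.01 dB
N = −174 + 83.01 + 4.02 = −86.97 dBm
SNR = P_sig − N = −54.0 − (−86.97) = 32.97 dB → 33.0 dB

33.0 dB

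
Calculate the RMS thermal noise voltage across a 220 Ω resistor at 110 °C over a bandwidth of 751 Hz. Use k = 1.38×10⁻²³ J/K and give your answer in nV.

59.1 nV

T = 110 °C + 273.15 = 383.15 K
V_n = √(4kTRB)
4kTRB = 4 × 1.38×10⁻²³ × 383.15 × 2.20×10² × 7.51×10² = 3.49×10⁻¹⁵ V²
V_n = √(3.49×10⁻¹⁵) = 5.91×10⁻⁸ V = 59.1 nV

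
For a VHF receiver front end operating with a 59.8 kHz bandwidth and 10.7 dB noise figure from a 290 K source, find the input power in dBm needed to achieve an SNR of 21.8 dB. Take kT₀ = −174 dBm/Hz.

−93.7 dBm

Sensitivity = −174 + 10 log₁₀(B) + NF + SNR_min
= −174 + 47.77 + 10.7 + 21.8
= −93.73 dBm → −93.7 dBm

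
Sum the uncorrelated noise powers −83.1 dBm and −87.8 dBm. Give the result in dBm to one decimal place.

−81.8 dBm

Convert to linear, add, convert back:
P₁ = 4.90×10⁻¹² W, P₂ = 1.66×10⁻¹² W
P_tot = 6.56×10⁻¹² W → 10 log₁₀(P_tot / 10⁻³) = −81.8 dBm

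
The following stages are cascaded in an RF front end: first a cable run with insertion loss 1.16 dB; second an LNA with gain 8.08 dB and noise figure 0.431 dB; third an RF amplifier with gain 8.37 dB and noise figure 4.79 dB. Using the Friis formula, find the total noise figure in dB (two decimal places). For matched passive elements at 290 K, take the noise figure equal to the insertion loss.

2.68 dB

Convert to linear (a loss of L dB is a gain of −L dB): F_i = 10^(NF_i/10), G_i = 10^(G_i,dB/10)
  Stage 1: F_1 = 10^(1.16/10) = 1.306, G_1 = 10^(−1.16/10) = 0.7656
  Stage 2: F_2 = 10^(0.431/10) = 1.104, G_2 = 10^(8.08/10) = 6.427
  Stage 3: F_3 = 10^(4.79/10) = 3.013, G_3 = 10^(8.37/10) = 6.871
Friis cascade:
  F = 1.306 + (1.104 − 1)/0.7656 + (3.013 − 1)/4.920 = 1.852
NF = 10 log₁₀(1.852) = 2.68 dB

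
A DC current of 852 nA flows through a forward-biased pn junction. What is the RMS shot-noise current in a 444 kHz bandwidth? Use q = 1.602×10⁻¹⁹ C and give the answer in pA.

348 pA

I_n = √(2qI·B)
2qI·B = 2 × 1.602×10⁻¹⁹ × 8.52×10⁻⁷ × 4.44×10⁵ = 1.21×10⁻¹⁹ A²
I_n = √(1.21×10⁻¹⁹) = 3.48×10⁻¹⁰ A = 348 pA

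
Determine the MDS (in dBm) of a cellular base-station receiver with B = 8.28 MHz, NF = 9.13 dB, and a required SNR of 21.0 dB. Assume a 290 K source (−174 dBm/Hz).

Sensitivity = −174 + 10 log₁₀(B) + NF + SNR_min
= −174 + 69.18 + 9.13 + 21.0
= −74.69 dBm → −74.7 dBm

−74.7 dBm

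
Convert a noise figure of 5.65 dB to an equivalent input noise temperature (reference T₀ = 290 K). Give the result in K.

775 K

F = 10^(5.65/10) = 3.67282
T_e = (F − 1)·T₀ = (3.67282 − 1) × 290 = 775 K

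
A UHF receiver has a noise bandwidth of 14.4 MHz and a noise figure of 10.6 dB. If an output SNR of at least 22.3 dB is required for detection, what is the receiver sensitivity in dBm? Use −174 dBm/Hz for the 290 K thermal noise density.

−69.5 dBm

Sensitivity = −174 + 10 log₁₀(B) + NF + SNR_min
= −174 + 71.58 + 10.6 + 22.3
= −69.52 dBm → −69.5 dBm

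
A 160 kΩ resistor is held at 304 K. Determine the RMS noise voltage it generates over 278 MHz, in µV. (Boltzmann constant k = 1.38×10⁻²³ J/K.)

V_n = √(4kTRB)
4kTRB = 4 × 1.38×10⁻²³ × 304 × 1.60×10⁵ × 2.78×10⁸ = 7.46×10⁻⁷ V²
V_n = √(7.46×10⁻⁷) = 8.64×10⁻⁴ V = 864 µV

864 µV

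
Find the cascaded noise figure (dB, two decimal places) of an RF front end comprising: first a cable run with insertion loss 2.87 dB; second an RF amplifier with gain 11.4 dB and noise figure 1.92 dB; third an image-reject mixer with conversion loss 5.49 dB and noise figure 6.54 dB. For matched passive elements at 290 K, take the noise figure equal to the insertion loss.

5.45 dB

Convert to linear (a loss of L dB is a gain of −L dB): F_i = 10^(NF_i/10), G_i = 10^(G_i,dB/10)
  Stage 1: F_1 = 10^(2.87/10) = 1.936, G_1 = 10^(−2.87/10) = 0.5164
  Stage 2: F_2 = 10^(1.92/10) = 1.556, G_2 = 10^(11.4/10) = 13.80
  Stage 3: F_3 = 10^(6.54/10) = 4.508, G_3 = 10^(−5.49/10) = 0.2825
Friis cascade:
  F = 1.936 + (1.556 − 1)/0.5164 + (4.508 − 1)/7.129 = 3.505
NF = 10 log₁₀(3.505) = 5.45 dB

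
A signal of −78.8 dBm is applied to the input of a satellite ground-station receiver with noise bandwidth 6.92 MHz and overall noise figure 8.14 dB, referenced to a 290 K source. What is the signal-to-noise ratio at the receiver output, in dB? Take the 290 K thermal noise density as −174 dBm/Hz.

Noise floor: N = −174 + 10 log₁₀(B) + NF
10 log₁₀(6.92×10⁶) = 68.4 dB
N = −174 + 68.4 + 8.14 = −97.46 dBm
SNR = P_sig − N = −78.8 − (−97.46) = 18.66 dB → 18.7 dB

18.7 dB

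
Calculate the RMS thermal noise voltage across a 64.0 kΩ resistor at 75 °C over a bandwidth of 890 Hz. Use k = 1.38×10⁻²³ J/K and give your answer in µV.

1.05 µV

T = 75 °C + 273.15 = 348.15 K
V_n = √(4kTRB)
4kTRB = 4 × 1.38×10⁻²³ × 348.15 × 6.40×10⁴ × 8.90×10² = 1.09×10⁻¹² V²
V_n = √(1.09×10⁻¹²) = 1.05×10⁻⁶ V = 1.05 µV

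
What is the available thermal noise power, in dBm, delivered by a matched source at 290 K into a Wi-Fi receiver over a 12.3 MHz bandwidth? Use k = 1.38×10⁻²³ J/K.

−103.1 dBm

P_n = kTB = 1.38×10⁻²³ × 290 × 1.23×10⁷ = 4.92×10⁻¹⁴ W
In dBm: 10 log₁₀(4.92×10⁻¹⁴ / 10⁻³) = −103.1 dBm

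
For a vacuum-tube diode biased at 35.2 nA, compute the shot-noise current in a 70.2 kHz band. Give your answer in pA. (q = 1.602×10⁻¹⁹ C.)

28.1 pA

I_n = √(2qI·B)
2qI·B = 2 × 1.602×10⁻¹⁹ × 3.52×10⁻⁸ × 7.02×10⁴ = 7.92×10⁻²² A²
I_n = √(7.92×10⁻²²) = 2.81×10⁻¹¹ A = 28.1 pA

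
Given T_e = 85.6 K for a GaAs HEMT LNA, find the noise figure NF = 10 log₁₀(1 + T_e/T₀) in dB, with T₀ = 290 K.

1.12 dB

F = 1 + T_e/T₀ = 1 + 85.6/290 = 1.29517
NF = 10 log₁₀(1.29517) = 1.12 dB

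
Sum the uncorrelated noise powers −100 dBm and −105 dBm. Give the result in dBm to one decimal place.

Convert to linear, add, convert back:
P₁ = 1.00×10⁻¹³ W, P₂ = 3.16×10⁻¹⁴ W
P_tot = 1.32×10⁻¹³ W → 10 log₁₀(P_tot / 10⁻³) = −98.8 dBm

−98.8 dBm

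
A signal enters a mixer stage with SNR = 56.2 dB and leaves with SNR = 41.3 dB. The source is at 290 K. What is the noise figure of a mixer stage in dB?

NF (dB) = SNR_in(dB) − SNR_out(dB) when the source is at T₀
NF = 56.2 − 41.3 = 14.9 dB

14.9 dB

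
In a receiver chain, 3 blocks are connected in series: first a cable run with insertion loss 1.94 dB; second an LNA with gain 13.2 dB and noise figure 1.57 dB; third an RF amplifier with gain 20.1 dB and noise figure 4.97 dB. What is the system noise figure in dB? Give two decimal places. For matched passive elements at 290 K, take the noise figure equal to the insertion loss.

Convert to linear (a loss of L dB is a gain of −L dB): F_i = 10^(NF_i/10), G_i = 10^(G_i,dB/10)
  Stage 1: F_1 = 10^(1.94/10) = 1.563, G_1 = 10^(−1.94/10) = 0.6397
  Stage 2: F_2 = 10^(1.57/10) = 1.435, G_2 = 10^(13.2/10) = 20.89
  Stage 3: F_3 = 10^(4.97/10) = 3.141, G_3 = 10^(20.1/10) = 102.3
Friis cascade:
  F = 1.563 + (1.435 − 1)/0.6397 + (3.141 − 1)/13.37 = 2.404
NF = 10 log₁₀(2.404) = 3.81 dB

3.81 dB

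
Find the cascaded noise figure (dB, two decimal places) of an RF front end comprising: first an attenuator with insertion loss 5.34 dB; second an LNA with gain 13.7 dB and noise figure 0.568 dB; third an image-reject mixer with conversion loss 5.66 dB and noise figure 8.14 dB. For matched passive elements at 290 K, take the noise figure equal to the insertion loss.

Convert to linear (a loss of L dB is a gain of −L dB): F_i = 10^(NF_i/10), G_i = 10^(G_i,dB/10)
  Stage 1: F_1 = 10^(5.34/10) = 3.420, G_1 = 10^(−5.34/10) = 0.2924
  Stage 2: F_2 = 10^(0.568/10) = 1.140, G_2 = 10^(13.7/10) = 23.44
  Stage 3: F_3 = 10^(8.14/10) = 6.516, G_3 = 10^(−5.66/10) = 0.2716
Friis cascade:
  F = 3.420 + (1.140 − 1)/0.2924 + (6.516 − 1)/6.855 = 4.702
NF = 10 log₁₀(4.702) = 6.72 dB

6.72 dB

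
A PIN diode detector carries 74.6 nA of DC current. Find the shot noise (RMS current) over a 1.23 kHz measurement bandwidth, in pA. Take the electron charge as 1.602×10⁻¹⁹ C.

I_n = √(2qI·B)
2qI·B = 2 × 1.602×10⁻¹⁹ × 7.46×10⁻⁸ × 1.23×10³ = 2.94×10⁻²³ A²
I_n = √(2.94×10⁻²³) = 5.42×10⁻¹² A = 5.42 pA

5.42 pA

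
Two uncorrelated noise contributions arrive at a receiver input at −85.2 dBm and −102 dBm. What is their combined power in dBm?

Convert to linear, add, convert back:
P₁ = 3.02×10⁻¹² W, P₂ = 6.31×10⁻¹⁴ W
P_tot = 3.08×10⁻¹² W → 10 log₁₀(P_tot / 10⁻³) = −85.1 dBm

−85.1 dBm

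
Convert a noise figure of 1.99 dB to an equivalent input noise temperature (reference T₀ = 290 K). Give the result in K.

F = 10^(1.99/10) = 1.58125
T_e = (F − 1)·T₀ = (1.58125 − 1) × 290 = 169 K

169 K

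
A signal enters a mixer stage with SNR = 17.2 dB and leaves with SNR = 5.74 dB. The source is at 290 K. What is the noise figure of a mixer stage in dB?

11.46 dB

NF (dB) = SNR_in(dB) − SNR_out(dB) when the source is at T₀
NF = 17.2 − 5.74 = 11.46 dB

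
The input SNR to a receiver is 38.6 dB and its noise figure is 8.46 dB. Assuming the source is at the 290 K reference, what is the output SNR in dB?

By definition F = SNR_in/SNR_out, so in dB: SNR_out = SNR_in − NF
SNR_out = 38.6 − 8.46 = 30.14 dB

30.14 dB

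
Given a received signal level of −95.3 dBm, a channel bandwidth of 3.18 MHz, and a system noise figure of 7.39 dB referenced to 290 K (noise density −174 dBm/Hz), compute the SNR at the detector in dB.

6.3 dB

Noise floor: N = −174 + 10 log₁₀(B) + NF
10 log₁₀(3.18×10⁶) = 65.02 dB
N = −174 + 65.02 + 7.39 = −101.59 dBm
SNR = P_sig − N = −95.3 − (−101.59) = 6.29 dB → 6.3 dB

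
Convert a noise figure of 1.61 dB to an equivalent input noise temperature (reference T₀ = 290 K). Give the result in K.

F = 10^(1.61/10) = 1.44877
T_e = (F − 1)·T₀ = (1.44877 − 1) × 290 = 130 K

130 K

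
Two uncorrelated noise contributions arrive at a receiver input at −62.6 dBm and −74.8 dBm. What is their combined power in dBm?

Convert to linear, add, convert back:
P₁ = 5.50×10⁻¹⁰ W, P₂ = 3.31×10⁻¹¹ W
P_tot = 5.83×10⁻¹⁰ W → 10 log₁₀(P_tot / 10⁻³) = −62.3 dBm

−62.3 dBm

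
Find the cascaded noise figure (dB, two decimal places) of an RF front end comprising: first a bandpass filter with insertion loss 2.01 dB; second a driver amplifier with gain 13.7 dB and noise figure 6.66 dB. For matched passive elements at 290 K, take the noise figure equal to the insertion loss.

Convert to linear (a loss of L dB is a gain of −L dB): F_i = 10^(NF_i/10), G_i = 10^(G_i,dB/10)
  Stage 1: F_1 = 10^(2.01/10) = 1.589, G_1 = 10^(−2.01/10) = 0.6295
  Stage 2: F_2 = 10^(6.66/10) = 4.634, G_2 = 10^(13.7/10) = 23.44
Friis cascade:
  F = 1.589 + (4.634 − 1)/0.6295 = 7.362
NF = 10 log₁₀(7.362) = 8.67 dB

8.67 dB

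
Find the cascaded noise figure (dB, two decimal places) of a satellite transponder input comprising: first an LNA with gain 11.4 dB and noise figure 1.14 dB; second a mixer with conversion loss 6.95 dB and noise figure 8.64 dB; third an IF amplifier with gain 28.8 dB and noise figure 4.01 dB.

3.62 dB

Convert to linear (a loss of L dB is a gain of −L dB): F_i = 10^(NF_i/10), G_i = 10^(G_i,dB/10)
  Stage 1: F_1 = 10^(1.14/10) = 1.300, G_1 = 10^(11.4/10) = 13.80
  Stage 2: F_2 = 10^(8.64/10) = 7.311, G_2 = 10^(−6.95/10) = 0.2018
  Stage 3: F_3 = 10^(4.01/10) = 2.518, G_3 = 10^(28.8/10) = 758.6
Friis cascade:
  F = 1.300 + (7.311 − 1)/13.80 + (2.518 − 1)/2.786 = 2.302
NF = 10 log₁₀(2.302) = 3.62 dB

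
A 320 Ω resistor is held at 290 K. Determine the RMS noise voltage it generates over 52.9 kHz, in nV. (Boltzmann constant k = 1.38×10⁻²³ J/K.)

V_n = √(4kTRB)
4kTRB = 4 × 1.38×10⁻²³ × 290 × 3.20×10² × 5.29×10⁴ = 2.71×10⁻¹³ V²
V_n = √(2.71×10⁻¹³) = 5.21×10⁻⁷ V = 521 nV

521 nV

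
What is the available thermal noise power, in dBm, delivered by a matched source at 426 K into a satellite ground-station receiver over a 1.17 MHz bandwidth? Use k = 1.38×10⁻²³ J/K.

−111.6 dBm

P_n = kTB = 1.38×10⁻²³ × 426 × 1.17×10⁶ = 6.88×10⁻¹⁵ W
In dBm: 10 log₁₀(6.88×10⁻¹⁵ / 10⁻³) = −111.6 dBm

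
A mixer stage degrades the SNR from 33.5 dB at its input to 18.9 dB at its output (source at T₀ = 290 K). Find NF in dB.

NF (dB) = SNR_in(dB) − SNR_out(dB) when the source is at T₀
NF = 33.5 − 18.9 = 14.6 dB

14.6 dB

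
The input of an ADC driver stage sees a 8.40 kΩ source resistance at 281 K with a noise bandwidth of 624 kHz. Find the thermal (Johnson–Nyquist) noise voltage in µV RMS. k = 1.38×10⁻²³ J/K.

9.02 µV

V_n = √(4kTRB)
4kTRB = 4 × 1.38×10⁻²³ × 281 × 8.40×10³ × 6.24×10⁵ = 8.13×10⁻¹¹ V²
V_n = √(8.13×10⁻¹¹) = 9.02×10⁻⁶ V = 9.02 µV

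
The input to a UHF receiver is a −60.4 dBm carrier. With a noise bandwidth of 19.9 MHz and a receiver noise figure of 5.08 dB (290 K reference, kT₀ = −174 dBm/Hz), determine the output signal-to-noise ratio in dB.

Noise floor: N = −174 + 10 log₁₀(B) + NF
10 log₁₀(1.99×10⁷) = 72.99 dB
N = −174 + 72.99 + 5.08 = −95.93 dBm
SNR = P_sig − N = −60.4 − (−95.93) = 35.53 dB → 35.5 dB

35.5 dB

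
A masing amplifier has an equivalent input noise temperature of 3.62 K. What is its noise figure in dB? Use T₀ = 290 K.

F = 1 + T_e/T₀ = 1 + 3.62/290 = 1.01248
NF = 10 log₁₀(1.01248) = 0.054 dB

0.054 dB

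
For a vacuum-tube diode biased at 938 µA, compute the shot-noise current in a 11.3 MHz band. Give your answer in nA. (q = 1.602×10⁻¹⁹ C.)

58.3 nA

I_n = √(2qI·B)
2qI·B = 2 × 1.602×10⁻¹⁹ × 9.38×10⁻⁴ × 1.13×10⁷ = 3.40×10⁻¹⁵ A²
I_n = √(3.40×10⁻¹⁵) = 5.83×10⁻⁸ A = 58.3 nA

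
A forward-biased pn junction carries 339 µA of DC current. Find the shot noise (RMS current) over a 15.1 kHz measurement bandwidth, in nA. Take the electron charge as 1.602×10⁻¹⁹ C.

1.28 nA

I_n = √(2qI·B)
2qI·B = 2 × 1.602×10⁻¹⁹ × 3.39×10⁻⁴ × 1.51×10⁴ = 1.64×10⁻¹⁸ A²
I_n = √(1.64×10⁻¹⁸) = 1.28×10⁻⁹ A = 1.28 nA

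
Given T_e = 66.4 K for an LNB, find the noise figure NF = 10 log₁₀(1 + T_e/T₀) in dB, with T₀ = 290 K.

F = 1 + T_e/T₀ = 1 + 66.4/290 = 1.22897
NF = 10 log₁₀(1.22897) = 0.895 dB

0.895 dB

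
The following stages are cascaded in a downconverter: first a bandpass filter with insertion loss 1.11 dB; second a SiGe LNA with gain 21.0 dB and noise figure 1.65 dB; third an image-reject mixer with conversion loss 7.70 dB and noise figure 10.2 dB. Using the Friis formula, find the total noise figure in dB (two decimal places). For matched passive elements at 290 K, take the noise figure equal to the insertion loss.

2.98 dB

Convert to linear (a loss of L dB is a gain of −L dB): F_i = 10^(NF_i/10), G_i = 10^(G_i,dB/10)
  Stage 1: F_1 = 10^(1.11/10) = 1.291, G_1 = 10^(−1.11/10) = 0.7745
  Stage 2: F_2 = 10^(1.65/10) = 1.462, G_2 = 10^(21.0/10) = 125.9
  Stage 3: F_3 = 10^(10.2/10) = 10.47, G_3 = 10^(−7.70/10) = 0.1698
Friis cascade:
  F = 1.291 + (1.462 − 1)/0.7745 + (10.47 − 1)/97.50 = 1.985
NF = 10 log₁₀(1.985) = 2.98 dB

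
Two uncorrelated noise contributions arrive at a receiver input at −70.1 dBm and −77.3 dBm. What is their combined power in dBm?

Convert to linear, add, convert back:
P₁ = 9.77×10⁻¹¹ W, P₂ = 1.86×10⁻¹¹ W
P_tot = 1.16×10⁻¹⁰ W → 10 log₁₀(P_tot / 10⁻³) = −69.3 dBm

−69.3 dBm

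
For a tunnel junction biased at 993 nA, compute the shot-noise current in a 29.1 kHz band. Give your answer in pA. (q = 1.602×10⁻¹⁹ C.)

96.2 pA

I_n = √(2qI·B)
2qI·B = 2 × 1.602×10⁻¹⁹ × 9.93×10⁻⁷ × 2.91×10⁴ = 9.26×10⁻²¹ A²
I_n = √(9.26×10⁻²¹) = 9.62×10⁻¹¹ A = 96.2 pA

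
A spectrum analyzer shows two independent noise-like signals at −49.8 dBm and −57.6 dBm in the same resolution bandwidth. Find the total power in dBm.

Convert to linear, add, convert back:
P₁ = 1.05×10⁻⁸ W, P₂ = 1.74×10⁻⁹ W
P_tot = 1.22×10⁻⁸ W → 10 log₁₀(P_tot / 10⁻³) = −49.1 dBm

−49.1 dBm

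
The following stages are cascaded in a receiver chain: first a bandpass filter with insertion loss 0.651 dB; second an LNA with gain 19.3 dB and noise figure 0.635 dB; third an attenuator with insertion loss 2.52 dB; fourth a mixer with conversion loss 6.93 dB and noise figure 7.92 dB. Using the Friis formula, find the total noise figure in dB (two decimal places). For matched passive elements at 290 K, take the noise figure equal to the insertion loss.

Convert to linear (a loss of L dB is a gain of −L dB): F_i = 10^(NF_i/10), G_i = 10^(G_i,dB/10)
  Stage 1: F_1 = 10^(0.651/10) = 1.162, G_1 = 10^(−0.651/10) = 0.8608
  Stage 2: F_2 = 10^(0.635/10) = 1.157, G_2 = 10^(19.3/10) = 85.11
  Stage 3: F_3 = 10^(2.52/10) = 1.786, G_3 = 10^(−2.52/10) = 0.5598
  Stage 4: F_4 = 10^(7.92/10) = 6.194, G_4 = 10^(−6.93/10) = 0.2028
Friis cascade:
  F = 1.162 + (1.157 − 1)/0.8608 + (1.786 − 1)/73.27 + (6.194 − 1)/41.01 = 1.482
NF = 10 log₁₀(1.482) = 1.71 dB

1.71 dB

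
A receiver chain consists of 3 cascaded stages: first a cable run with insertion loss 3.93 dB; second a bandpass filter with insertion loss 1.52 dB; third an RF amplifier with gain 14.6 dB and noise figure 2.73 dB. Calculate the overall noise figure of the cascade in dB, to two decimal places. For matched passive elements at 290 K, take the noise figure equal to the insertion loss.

Convert to linear (a loss of L dB is a gain of −L dB): F_i = 10^(NF_i/10), G_i = 10^(G_i,dB/10)
  Stage 1: F_1 = 10^(3.93/10) = 2.472, G_1 = 10^(−3.93/10) = 0.4046
  Stage 2: F_2 = 10^(1.52/10) = 1.419, G_2 = 10^(−1.52/10) = 0.7047
  Stage 3: F_3 = 10^(2.73/10) = 1.875, G_3 = 10^(14.6/10) = 28.84
Friis cascade:
  F = 2.472 + (1.419 − 1)/0.4046 + (1.875 − 1)/0.2851 = 6.577
NF = 10 log₁₀(6.577) = 8.18 dB

8.18 dB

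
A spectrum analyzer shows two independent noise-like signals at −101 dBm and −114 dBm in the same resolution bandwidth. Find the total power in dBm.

Convert to linear, add, convert back:
P₁ = 7.94×10⁻¹⁴ W, P₂ = 3.98×10⁻¹⁵ W
P_tot = 8.34×10⁻¹⁴ W → 10 log₁₀(P_tot / 10⁻³) = −100.8 dBm

−100.8 dBm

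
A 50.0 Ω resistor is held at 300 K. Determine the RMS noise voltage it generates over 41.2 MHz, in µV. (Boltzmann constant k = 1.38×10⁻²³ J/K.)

V_n = √(4kTRB)
4kTRB = 4 × 1.38×10⁻²³ × 300 × 5.00×10¹ × 4.12×10⁷ = 3.41×10⁻¹¹ V²
V_n = √(3.41×10⁻¹¹) = 5.84×10⁻⁶ V = 5.84 µV

5.84 µV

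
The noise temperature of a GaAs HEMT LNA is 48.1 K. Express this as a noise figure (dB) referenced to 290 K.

0.666 dB

F = 1 + T_e/T₀ = 1 + 48.1/290 = 1.16586
NF = 10 log₁₀(1.16586) = 0.666 dB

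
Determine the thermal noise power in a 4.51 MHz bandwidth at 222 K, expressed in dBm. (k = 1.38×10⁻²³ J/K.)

P_n = kTB = 1.38×10⁻²³ × 222 × 4.51×10⁶ = 1.38×10⁻¹⁴ W
In dBm: 10 log₁₀(1.38×10⁻¹⁴ / 10⁻³) = −108.6 dBm

−108.6 dBm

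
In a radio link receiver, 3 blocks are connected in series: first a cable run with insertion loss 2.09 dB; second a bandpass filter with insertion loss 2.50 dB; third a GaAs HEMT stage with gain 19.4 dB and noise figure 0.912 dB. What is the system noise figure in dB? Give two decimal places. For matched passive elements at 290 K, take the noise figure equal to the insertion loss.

Convert to linear (a loss of L dB is a gain of −L dB): F_i = 10^(NF_i/10), G_i = 10^(G_i,dB/10)
  Stage 1: F_1 = 10^(2.09/10) = 1.618, G_1 = 10^(−2.09/10) = 0.6180
  Stage 2: F_2 = 10^(2.50/10) = 1.778, G_2 = 10^(−2.50/10) = 0.5623
  Stage 3: F_3 = 10^(0.912/10) = 1.234, G_3 = 10^(19.4/10) = 87.10
Friis cascade:
  F = 1.618 + (1.778 − 1)/0.6180 + (1.234 − 1)/0.3475 = 3.550
NF = 10 log₁₀(3.550) = 5.50 dB

5.50 dB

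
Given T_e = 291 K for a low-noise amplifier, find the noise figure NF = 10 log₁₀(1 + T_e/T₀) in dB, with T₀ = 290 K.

F = 1 + T_e/T₀ = 1 + 291/290 = 2.00345
NF = 10 log₁₀(2.00345) = 3.02 dB

3.02 dB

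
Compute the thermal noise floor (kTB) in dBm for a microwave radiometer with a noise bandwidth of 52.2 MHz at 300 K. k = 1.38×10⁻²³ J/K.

P_n = kTB = 1.38×10⁻²³ × 300 × 5.22×10⁷ = 2.16×10⁻¹³ W
In dBm: 10 log₁₀(2.16×10⁻¹³ / 10⁻³) = −96.7 dBm

−96.7 dBm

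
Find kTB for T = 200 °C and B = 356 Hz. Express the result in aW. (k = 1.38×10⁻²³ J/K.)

T = 200 °C + 273.15 = 473.15 K
P_n = kTB = 1.38×10⁻²³ × 473.15 × 3.56×10² = 2.32×10⁻¹⁸ W = 2.32 aW

2.32 aW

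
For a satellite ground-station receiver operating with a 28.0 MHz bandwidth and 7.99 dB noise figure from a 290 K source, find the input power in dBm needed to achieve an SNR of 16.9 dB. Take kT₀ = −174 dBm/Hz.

−74.6 dBm

Sensitivity = −174 + 10 log₁₀(B) + NF + SNR_min
= −174 + 74.47 + 7.99 + 16.9
= −74.64 dBm → −74.6 dBm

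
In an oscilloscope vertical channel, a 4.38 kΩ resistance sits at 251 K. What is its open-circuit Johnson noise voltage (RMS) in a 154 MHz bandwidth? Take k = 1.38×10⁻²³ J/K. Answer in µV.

V_n = √(4kTRB)
4kTRB = 4 × 1.38×10⁻²³ × 251 × 4.38×10³ × 1.54×10⁸ = 9.35×10⁻⁹ V²
V_n = √(9.35×10⁻⁹) = 9.67×10⁻⁵ V = 96.7 µV

96.7 µV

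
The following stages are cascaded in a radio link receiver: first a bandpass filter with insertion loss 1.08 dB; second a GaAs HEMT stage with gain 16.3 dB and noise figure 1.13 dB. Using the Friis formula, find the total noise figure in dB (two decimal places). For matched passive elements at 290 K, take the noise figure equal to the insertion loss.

2.21 dB

Convert to linear (a loss of L dB is a gain of −L dB): F_i = 10^(NF_i/10), G_i = 10^(G_i,dB/10)
  Stage 1: F_1 = 10^(1.08/10) = 1.282, G_1 = 10^(−1.08/10) = 0.7798
  Stage 2: F_2 = 10^(1.13/10) = 1.297, G_2 = 10^(16.3/10) = 42.66
Friis cascade:
  F = 1.282 + (1.297 − 1)/0.7798 = 1.663
NF = 10 log₁₀(1.663) = 2.21 dB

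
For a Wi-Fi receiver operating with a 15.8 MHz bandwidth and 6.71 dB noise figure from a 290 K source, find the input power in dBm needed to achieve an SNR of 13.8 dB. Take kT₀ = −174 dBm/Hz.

Sensitivity = −174 + 10 log₁₀(B) + NF + SNR_min
= −174 + 71.99 + 6.71 + 13.8
= −81.50 dBm → −81.5 dBm

−81.5 dBm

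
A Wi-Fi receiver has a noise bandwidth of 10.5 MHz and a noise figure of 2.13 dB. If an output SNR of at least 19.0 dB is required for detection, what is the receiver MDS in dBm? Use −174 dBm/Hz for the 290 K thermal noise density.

Sensitivity = −174 + 10 log₁₀(B) + NF + SNR_min
= −174 + 70.21 + 2.13 + 19.0
= −82.66 dBm → −82.7 dBm

−82.7 dBm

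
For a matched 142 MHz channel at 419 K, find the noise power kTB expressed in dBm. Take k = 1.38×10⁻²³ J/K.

P_n = kTB = 1.38×10⁻²³ × 419 × 1.42×10⁸ = 8.21×10⁻¹³ W
In dBm: 10 log₁₀(8.21×10⁻¹³ / 10⁻³) = −90.9 dBm

−90.9 dBm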